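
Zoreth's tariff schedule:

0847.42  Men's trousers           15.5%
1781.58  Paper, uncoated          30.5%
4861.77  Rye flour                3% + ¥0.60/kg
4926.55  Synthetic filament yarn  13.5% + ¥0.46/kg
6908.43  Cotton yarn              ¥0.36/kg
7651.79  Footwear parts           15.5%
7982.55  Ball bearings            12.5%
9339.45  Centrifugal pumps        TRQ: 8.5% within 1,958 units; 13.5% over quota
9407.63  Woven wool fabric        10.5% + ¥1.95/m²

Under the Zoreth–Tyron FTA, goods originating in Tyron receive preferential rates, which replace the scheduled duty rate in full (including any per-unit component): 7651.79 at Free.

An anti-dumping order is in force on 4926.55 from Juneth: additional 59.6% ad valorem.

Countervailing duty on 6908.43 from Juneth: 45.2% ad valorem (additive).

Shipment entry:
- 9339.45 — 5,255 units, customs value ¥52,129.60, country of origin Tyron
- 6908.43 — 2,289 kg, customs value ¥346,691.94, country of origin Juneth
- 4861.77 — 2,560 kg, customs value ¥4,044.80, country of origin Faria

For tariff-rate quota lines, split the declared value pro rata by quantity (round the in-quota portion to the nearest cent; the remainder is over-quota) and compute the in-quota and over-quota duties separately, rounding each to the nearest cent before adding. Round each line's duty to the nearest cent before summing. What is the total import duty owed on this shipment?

Line 1 (9339.45, Tyron, 5,255 units, ¥52,129.60):
Code 9339.45 is under a tariff-rate quota (threshold 1,958 units). In-quota: 1,958 units at 8.5%; over-quota: 3,297 units at 13.5%.
Pro-rata value split: in-quota = ¥52,129.60 × 1,958/5,255 = ¥19,423.36; over-quota = ¥52,129.60 − ¥19,423.36 = ¥32,706.24.
In-quota duty = ¥19,423.36 × 8.5% = ¥1,650.99. Over-quota duty = ¥32,706.24 × 13.5% = ¥4,415.34.
Line duty = ¥1,650.99 + ¥4,415.34 = ¥6,066.33.
Line 2 (6908.43, Juneth, 2,289 kg, ¥346,691.94):
Base rate for 6908.43 is ¥0.36/kg.
Additional duty on 6908.43 from Juneth: +45.2% ad valorem. Applied ad valorem rate = 45.2%.
Duty = ¥346,691.94 × 45.2% + 2,289 × ¥0.36 = ¥157,528.80.
Line 3 (4861.77, Faria, 2,560 kg, ¥4,044.80):
Base rate for 4861.77 is 3% + ¥0.60/kg.
Duty = ¥4,044.80 × 3% + 2,560 × ¥0.60 = ¥1,657.34.
Total = ¥6,066.33 + ¥157,528.80 + ¥1,657.34 = ¥165,252.47.

¥165,252.47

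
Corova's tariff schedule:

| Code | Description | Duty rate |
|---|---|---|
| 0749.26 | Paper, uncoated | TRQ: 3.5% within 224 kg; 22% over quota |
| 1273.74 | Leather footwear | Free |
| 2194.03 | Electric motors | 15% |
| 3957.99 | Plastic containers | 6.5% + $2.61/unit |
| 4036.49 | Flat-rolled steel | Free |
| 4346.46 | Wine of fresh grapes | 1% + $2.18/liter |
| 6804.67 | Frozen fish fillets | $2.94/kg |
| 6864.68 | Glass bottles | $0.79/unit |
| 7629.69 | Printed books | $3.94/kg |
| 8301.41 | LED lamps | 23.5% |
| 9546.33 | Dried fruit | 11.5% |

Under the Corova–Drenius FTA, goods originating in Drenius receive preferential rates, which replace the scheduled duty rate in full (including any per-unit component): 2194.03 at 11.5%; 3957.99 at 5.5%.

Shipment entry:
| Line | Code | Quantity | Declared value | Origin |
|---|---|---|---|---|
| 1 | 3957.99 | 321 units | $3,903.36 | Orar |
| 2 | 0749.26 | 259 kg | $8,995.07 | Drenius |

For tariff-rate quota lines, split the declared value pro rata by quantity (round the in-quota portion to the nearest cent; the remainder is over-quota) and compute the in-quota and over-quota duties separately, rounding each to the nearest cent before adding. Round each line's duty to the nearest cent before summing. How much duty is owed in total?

$1,631.23

Line 1 (3957.99, Orar, 321 units, $3,903.36):
Base rate for 3957.99 is 6.5% + $2.61/unit.
3957.99 has an FTA preferential rate, but origin Orar is not Drenius; base rate stands.
Duty = $3,903.36 × 6.5% + 321 × $2.61 = $1,091.53.
Line 2 (0749.26, Drenius, 259 kg, $8,995.07):
Code 0749.26 is under a tariff-rate quota (threshold 224 kg). In-quota: 224 kg at 3.5%; over-quota: 35 kg at 22%.
Pro-rata value split: in-quota = $8,995.07 × 224/259 = $7,779.52; over-quota = $8,995.07 − $7,779.52 = $1,215.55.
In-quota duty = $7,779.52 × 3.5% = $272.28. Over-quota duty = $1,215.55 × 22% = $267.42.
Line duty = $272.28 + $267.42 = $539.70.
Total = $1,091.53 + $539.70 = $1,631.23.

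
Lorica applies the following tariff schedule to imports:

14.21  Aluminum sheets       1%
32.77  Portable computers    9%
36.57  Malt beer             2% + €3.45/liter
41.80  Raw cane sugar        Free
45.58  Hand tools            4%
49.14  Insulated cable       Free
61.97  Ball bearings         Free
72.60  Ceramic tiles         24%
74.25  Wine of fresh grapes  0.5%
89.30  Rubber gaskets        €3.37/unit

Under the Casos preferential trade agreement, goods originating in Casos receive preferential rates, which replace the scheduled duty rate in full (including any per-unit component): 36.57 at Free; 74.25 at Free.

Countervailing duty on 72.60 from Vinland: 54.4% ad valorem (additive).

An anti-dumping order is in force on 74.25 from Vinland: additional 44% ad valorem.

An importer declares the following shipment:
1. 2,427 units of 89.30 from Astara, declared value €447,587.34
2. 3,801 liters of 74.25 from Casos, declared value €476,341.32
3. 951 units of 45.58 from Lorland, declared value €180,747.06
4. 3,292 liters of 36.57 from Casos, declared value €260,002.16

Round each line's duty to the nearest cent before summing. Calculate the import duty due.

€15,408.87

Line 1 (89.30, Astara, 2,427 units, €447,587.34):
Base rate for 89.30 is €3.37/unit.
Duty = 2,427 × €3.37 = €8,178.99.
Line 2 (74.25, Casos, 3,801 liters, €476,341.32):
Base rate for 74.25 is 0.5%.
Origin Casos qualifies under the Lorica–Casos agreement and 74.25 is covered: preferential rate Free applies instead.
The additional-duty order on 74.25 targets Vinland, not Casos; it does not apply.
Duty = €476,341.32 × 0% = €0.00.
Line 3 (45.58, Lorland, 951 units, €180,747.06):
Base rate for 45.58 is 4%.
Duty = €180,747.06 × 4% = €7,229.88.
Line 4 (36.57, Casos, 3,292 liters, €260,002.16):
Base rate for 36.57 is 2% + €3.45/liter.
Origin Casos qualifies under the Lorica–Casos agreement and 36.57 is covered: preferential rate Free applies instead.
Duty = €260,002.16 × 0% = €0.00.
Total = €8,178.99 + €0.00 + €7,229.88 + €0.00 = €15,408.87.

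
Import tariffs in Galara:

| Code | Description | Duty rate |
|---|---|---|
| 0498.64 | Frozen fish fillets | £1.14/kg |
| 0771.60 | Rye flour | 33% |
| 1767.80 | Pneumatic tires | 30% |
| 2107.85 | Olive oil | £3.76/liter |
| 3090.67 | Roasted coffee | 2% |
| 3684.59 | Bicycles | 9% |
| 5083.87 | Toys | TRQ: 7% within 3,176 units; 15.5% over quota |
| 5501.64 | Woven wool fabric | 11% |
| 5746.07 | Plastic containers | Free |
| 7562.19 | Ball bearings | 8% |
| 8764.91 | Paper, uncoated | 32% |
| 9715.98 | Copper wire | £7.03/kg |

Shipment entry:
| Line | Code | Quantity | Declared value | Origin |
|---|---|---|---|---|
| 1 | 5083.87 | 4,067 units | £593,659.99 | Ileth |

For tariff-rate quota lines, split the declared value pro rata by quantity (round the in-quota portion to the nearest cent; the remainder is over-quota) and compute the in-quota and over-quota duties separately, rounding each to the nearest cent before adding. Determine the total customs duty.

£52,611.24

Line 1 (5083.87, Ileth, 4,067 units, £593,659.99):
Code 5083.87 is under a tariff-rate quota (threshold 3,176 units). In-quota: 3,176 units at 7%; over-quota: 891 units at 15.5%.
Pro-rata value split: in-quota = £593,659.99 × 3,176/4,067 = £463,600.72; over-quota = £593,659.99 − £463,600.72 = £130,059.27.
In-quota duty = £463,600.72 × 7% = £32,452.05. Over-quota duty = £130,059.27 × 15.5% = £20,159.19.
Line duty = £32,452.05 + £20,159.19 = £52,611.24.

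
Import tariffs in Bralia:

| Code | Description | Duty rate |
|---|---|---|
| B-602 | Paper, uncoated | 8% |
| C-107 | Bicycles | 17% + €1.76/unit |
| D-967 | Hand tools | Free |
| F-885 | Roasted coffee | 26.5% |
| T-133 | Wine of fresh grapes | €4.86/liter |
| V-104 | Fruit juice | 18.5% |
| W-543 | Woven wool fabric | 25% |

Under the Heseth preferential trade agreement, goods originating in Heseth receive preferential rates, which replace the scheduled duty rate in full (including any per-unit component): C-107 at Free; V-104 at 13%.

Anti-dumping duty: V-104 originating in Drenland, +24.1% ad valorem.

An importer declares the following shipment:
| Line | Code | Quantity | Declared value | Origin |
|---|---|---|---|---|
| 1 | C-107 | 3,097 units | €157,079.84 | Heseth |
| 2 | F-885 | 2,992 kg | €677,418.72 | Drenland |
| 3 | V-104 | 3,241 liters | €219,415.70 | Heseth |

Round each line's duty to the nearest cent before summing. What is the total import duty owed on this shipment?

€208,040.00

Line 1 (C-107, Heseth, 3,097 units, €157,079.84):
Base rate for C-107 is 17% + €1.76/unit.
Origin Heseth qualifies under the Bralia–Heseth agreement and C-107 is covered: preferential rate Free applies instead.
Duty = €157,079.84 × 0% = €0.00.
Line 2 (F-885, Drenland, 2,992 kg, €677,418.72):
Base rate for F-885 is 26.5%.
Duty = €677,418.72 × 26.5% = €179,515.96.
Line 3 (V-104, Heseth, 3,241 liters, €219,415.70):
Base rate for V-104 is 18.5%.
Origin Heseth qualifies under the Bralia–Heseth agreement and V-104 is covered: preferential rate 13% applies instead.
The additional-duty order on V-104 targets Drenland, not Heseth; it does not apply.
Duty = €219,415.70 × 13% = €28,524.04.
Total = €0.00 + €179,515.96 + €28,524.04 = €208,040.00.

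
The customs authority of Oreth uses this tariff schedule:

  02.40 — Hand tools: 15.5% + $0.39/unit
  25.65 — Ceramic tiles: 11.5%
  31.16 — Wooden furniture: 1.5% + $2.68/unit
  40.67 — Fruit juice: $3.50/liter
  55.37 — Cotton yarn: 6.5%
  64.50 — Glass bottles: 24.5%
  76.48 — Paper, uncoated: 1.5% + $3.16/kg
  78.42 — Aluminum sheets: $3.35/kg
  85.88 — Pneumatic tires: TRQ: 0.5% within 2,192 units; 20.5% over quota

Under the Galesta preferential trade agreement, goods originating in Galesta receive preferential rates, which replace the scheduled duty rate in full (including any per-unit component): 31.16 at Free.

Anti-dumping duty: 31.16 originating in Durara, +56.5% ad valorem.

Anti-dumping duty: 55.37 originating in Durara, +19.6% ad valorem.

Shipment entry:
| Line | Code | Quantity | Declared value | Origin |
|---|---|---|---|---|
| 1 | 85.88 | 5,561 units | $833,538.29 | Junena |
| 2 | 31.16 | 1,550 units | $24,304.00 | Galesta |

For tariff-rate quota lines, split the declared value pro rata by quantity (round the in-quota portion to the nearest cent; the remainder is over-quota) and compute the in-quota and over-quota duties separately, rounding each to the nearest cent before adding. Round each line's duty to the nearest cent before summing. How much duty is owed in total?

Line 1 (85.88, Junena, 5,561 units, $833,538.29):
Code 85.88 is under a tariff-rate quota (threshold 2,192 units). In-quota: 2,192 units at 0.5%; over-quota: 3,369 units at 20.5%.
Pro-rata value split: in-quota = $833,538.29 × 2,192/5,561 = $328,558.88; over-quota = $833,538.29 − $328,558.88 = $504,979.41.
In-quota duty = $328,558.88 × 0.5% = $1,642.79. Over-quota duty = $504,979.41 × 20.5% = $103,520.78.
Line duty = $1,642.79 + $103,520.78 = $105,163.57.
Line 2 (31.16, Galesta, 1,550 units, $24,304.00):
Base rate for 31.16 is 1.5% + $2.68/unit.
Origin Galesta qualifies under the Oreth–Galesta agreement and 31.16 is covered: preferential rate Free applies instead.
The additional-duty order on 31.16 targets Durara, not Galesta; it does not apply.
Duty = $24,304.00 × 0% = $0.00.
Total = $105,163.57 + $0.00 = $105,163.57.

$105,163.57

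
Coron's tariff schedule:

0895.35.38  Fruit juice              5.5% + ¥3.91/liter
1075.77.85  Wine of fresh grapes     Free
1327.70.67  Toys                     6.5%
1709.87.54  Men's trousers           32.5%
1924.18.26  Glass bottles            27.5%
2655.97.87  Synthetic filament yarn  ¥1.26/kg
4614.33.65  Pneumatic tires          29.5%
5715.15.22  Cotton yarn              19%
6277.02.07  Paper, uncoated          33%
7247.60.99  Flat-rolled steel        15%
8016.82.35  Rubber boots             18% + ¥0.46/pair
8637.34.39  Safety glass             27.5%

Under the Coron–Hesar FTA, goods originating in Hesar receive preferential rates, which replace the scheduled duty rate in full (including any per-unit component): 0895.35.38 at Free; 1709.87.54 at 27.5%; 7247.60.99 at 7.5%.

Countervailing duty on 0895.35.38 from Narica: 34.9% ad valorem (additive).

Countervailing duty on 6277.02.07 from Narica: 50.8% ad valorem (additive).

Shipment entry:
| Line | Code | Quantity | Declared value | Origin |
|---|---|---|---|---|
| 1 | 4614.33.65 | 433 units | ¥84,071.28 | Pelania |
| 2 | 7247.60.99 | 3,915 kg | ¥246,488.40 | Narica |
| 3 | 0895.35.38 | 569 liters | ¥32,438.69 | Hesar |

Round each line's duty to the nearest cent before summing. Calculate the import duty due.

Line 1 (4614.33.65, Pelania, 433 units, ¥84,071.28):
Base rate for 4614.33.65 is 29.5%.
Duty = ¥84,071.28 × 29.5% = ¥24,801.03.
Line 2 (7247.60.99, Narica, 3,915 kg, ¥246,488.40):
Base rate for 7247.60.99 is 15%.
7247.60.99 has an FTA preferential rate, but origin Narica is not Hesar; base rate stands.
Duty = ¥246,488.40 × 15% = ¥36,973.26.
Line 3 (0895.35.38, Hesar, 569 liters, ¥32,438.69):
Base rate for 0895.35.38 is 5.5% + ¥3.91/liter.
Origin Hesar qualifies under the Coron–Hesar agreement and 0895.35.38 is covered: preferential rate Free applies instead.
The additional-duty order on 0895.35.38 targets Narica, not Hesar; it does not apply.
Duty = ¥32,438.69 × 0% = ¥0.00.
Total = ¥24,801.03 + ¥36,973.26 + ¥0.00 = ¥61,774.29.

¥61,774.29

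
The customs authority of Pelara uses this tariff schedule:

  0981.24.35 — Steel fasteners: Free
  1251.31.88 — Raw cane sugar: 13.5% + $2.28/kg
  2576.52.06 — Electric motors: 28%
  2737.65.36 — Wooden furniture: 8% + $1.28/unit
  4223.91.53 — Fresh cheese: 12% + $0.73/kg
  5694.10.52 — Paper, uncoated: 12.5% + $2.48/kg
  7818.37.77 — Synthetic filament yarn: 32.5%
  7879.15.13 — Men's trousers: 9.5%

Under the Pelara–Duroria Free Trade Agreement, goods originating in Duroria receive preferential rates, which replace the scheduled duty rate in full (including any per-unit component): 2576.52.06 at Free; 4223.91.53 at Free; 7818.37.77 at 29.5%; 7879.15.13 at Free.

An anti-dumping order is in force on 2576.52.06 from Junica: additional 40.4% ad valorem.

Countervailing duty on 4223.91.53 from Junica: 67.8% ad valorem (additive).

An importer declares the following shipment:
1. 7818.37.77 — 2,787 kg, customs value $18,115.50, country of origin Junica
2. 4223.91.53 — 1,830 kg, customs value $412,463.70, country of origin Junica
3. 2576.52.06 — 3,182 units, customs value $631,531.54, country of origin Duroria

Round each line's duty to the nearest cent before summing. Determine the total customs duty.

Line 1 (7818.37.77, Junica, 2,787 kg, $18,115.50):
Base rate for 7818.37.77 is 32.5%.
7818.37.77 has an FTA preferential rate, but origin Junica is not Duroria; base rate stands.
Duty = $18,115.50 × 32.5% = $5,887.54.
Line 2 (4223.91.53, Junica, 1,830 kg, $412,463.70):
Base rate for 4223.91.53 is 12% + $0.73/kg.
4223.91.53 has an FTA preferential rate, but origin Junica is not Duroria; base rate stands.
Additional duty on 4223.91.53 from Junica: +67.8%. Applied ad valorem rate: 12% + 67.8% = 79.8%.
Duty = $412,463.70 × 79.8% + 1,830 × $0.73 = $330,481.93.
Line 3 (2576.52.06, Duroria, 3,182 units, $631,531.54):
Base rate for 2576.52.06 is 28%.
Origin Duroria qualifies under the Pelara–Duroria agreement and 2576.52.06 is covered: preferential rate Free applies instead.
The additional-duty order on 2576.52.06 targets Junica, not Duroria; it does not apply.
Duty = $631,531.54 × 0% = $0.00.
Total = $5,887.54 + $330,481.93 + $0.00 = $336,369.47.

$336,369.47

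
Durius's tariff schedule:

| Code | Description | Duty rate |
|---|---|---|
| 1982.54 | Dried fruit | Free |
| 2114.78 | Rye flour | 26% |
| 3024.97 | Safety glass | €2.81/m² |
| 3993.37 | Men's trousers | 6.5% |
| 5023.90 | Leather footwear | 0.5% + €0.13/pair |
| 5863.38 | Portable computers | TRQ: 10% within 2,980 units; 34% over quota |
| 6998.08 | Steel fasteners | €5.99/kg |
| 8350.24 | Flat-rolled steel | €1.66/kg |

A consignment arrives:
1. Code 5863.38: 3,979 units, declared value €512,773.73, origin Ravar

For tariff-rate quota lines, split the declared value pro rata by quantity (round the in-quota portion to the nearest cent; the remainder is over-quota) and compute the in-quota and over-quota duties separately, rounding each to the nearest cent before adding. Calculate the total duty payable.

Line 1 (5863.38, Ravar, 3,979 units, €512,773.73):
Code 5863.38 is under a tariff-rate quota (threshold 2,980 units). In-quota: 2,980 units at 10%; over-quota: 999 units at 34%.
Pro-rata value split: in-quota = €512,773.73 × 2,980/3,979 = €384,032.60; over-quota = €512,773.73 − €384,032.60 = €128,741.13.
In-quota duty = €384,032.60 × 10% = €38,403.26. Over-quota duty = €128,741.13 × 34% = €43,771.98.
Line duty = €38,403.26 + €43,771.98 = €82,175.24.

€82,175.24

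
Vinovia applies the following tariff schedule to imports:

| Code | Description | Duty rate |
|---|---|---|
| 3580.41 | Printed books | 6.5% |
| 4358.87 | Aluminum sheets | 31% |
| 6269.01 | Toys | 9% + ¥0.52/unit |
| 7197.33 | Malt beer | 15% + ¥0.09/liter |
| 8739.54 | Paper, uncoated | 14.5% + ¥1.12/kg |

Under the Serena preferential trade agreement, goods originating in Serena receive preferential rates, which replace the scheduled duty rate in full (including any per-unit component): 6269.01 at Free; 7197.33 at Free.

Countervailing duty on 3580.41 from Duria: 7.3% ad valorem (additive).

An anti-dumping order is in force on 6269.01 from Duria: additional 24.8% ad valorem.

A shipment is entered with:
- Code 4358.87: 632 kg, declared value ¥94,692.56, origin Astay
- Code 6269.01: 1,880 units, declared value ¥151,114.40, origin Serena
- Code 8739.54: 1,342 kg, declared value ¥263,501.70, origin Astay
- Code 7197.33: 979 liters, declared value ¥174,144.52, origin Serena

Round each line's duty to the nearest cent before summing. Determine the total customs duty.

Line 1 (4358.87, Astay, 632 kg, ¥94,692.56):
Base rate for 4358.87 is 31%.
Duty = ¥94,692.56 × 31% = ¥29,354.69.
Line 2 (6269.01, Serena, 1,880 units, ¥151,114.40):
Base rate for 6269.01 is 9% + ¥0.52/unit.
Origin Serena qualifies under the Vinovia–Serena agreement and 6269.01 is covered: preferential rate Free applies instead.
The additional-duty order on 6269.01 targets Duria, not Serena; it does not apply.
Duty = ¥151,114.40 × 0% = ¥0.00.
Line 3 (8739.54, Astay, 1,342 kg, ¥263,501.70):
Base rate for 8739.54 is 14.5% + ¥1.12/kg.
Duty = ¥263,501.70 × 14.5% + 1,342 × ¥1.12 = ¥39,710.79.
Line 4 (7197.33, Serena, 979 liters, ¥174,144.52):
Base rate for 7197.33 is 15% + ¥0.09/liter.
Origin Serena qualifies under the Vinovia–Serena agreement and 7197.33 is covered: preferential rate Free applies instead.
Duty = ¥174,144.52 × 0% = ¥0.00.
Total = ¥29,354.69 + ¥0.00 + ¥39,710.79 + ¥0.00 = ¥69,065.48.

¥69,065.48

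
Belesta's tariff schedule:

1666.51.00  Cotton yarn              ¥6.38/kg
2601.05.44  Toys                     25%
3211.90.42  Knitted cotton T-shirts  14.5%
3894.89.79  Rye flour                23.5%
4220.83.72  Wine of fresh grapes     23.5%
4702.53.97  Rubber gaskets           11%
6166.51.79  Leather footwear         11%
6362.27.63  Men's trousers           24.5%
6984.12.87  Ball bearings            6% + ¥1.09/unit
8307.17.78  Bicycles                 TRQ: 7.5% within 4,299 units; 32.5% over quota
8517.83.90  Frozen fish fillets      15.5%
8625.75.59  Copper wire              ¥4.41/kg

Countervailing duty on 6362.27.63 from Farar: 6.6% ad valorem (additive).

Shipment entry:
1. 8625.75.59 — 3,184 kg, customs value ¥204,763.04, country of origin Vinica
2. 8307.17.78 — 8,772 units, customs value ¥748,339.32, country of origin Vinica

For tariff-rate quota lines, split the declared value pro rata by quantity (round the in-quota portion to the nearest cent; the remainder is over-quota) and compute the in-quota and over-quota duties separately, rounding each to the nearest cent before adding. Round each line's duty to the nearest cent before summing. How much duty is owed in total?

¥165,564.80

Line 1 (8625.75.59, Vinica, 3,184 kg, ¥204,763.04):
Base rate for 8625.75.59 is ¥4.41/kg.
Duty = 3,184 × ¥4.41 = ¥14,041.44.
Line 2 (8307.17.78, Vinica, 8,772 units, ¥748,339.32):
Code 8307.17.78 is under a tariff-rate quota (threshold 4,299 units). In-quota: 4,299 units at 7.5%; over-quota: 4,473 units at 32.5%.
Pro-rata value split: in-quota = ¥748,339.32 × 4,299/8,772 = ¥366,747.69; over-quota = ¥748,339.32 − ¥366,747.69 = ¥381,591.63.
In-quota duty = ¥366,747.69 × 7.5% = ¥27,506.08. Over-quota duty = ¥381,591.63 × 32.5% = ¥124,017.28.
Line duty = ¥27,506.08 + ¥124,017.28 = ¥151,523.36.
Total = ¥14,041.44 + ¥151,523.36 = ¥165,564.80.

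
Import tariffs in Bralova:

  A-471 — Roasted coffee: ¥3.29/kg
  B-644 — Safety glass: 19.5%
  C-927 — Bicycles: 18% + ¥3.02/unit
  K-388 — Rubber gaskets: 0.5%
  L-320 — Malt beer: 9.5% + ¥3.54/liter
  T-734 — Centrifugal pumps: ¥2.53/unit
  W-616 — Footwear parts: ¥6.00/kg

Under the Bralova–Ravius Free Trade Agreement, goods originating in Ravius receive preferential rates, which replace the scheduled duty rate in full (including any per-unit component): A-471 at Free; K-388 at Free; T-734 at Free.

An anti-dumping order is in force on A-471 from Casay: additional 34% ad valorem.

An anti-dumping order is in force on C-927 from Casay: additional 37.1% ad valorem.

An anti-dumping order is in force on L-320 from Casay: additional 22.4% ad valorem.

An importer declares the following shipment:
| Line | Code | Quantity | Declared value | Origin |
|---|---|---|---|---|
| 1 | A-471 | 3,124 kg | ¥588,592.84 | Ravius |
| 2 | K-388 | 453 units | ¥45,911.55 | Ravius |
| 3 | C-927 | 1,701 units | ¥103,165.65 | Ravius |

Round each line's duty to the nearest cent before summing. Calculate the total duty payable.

Line 1 (A-471, Ravius, 3,124 kg, ¥588,592.84):
Base rate for A-471 is ¥3.29/kg.
Origin Ravius qualifies under the Bralova–Ravius agreement and A-471 is covered: preferential rate Free applies instead.
The additional-duty order on A-471 targets Casay, not Ravius; it does not apply.
Duty = ¥588,592.84 × 0% = ¥0.00.
Line 2 (K-388, Ravius, 453 units, ¥45,911.55):
Base rate for K-388 is 0.5%.
Origin Ravius qualifies under the Bralova–Ravius agreement and K-388 is covered: preferential rate Free applies instead.
Duty = ¥45,911.55 × 0% = ¥0.00.
Line 3 (C-927, Ravius, 1,701 units, ¥103,165.65):
Base rate for C-927 is 18% + ¥3.02/unit.
Origin Ravius is the FTA partner but C-927 is not on the preference list; base rate stands.
The additional-duty order on C-927 targets Casay, not Ravius; it does not apply.
Duty = ¥103,165.65 × 18% + 1,701 × ¥3.02 = ¥23,706.84.
Total = ¥0.00 + ¥0.00 + ¥23,706.84 = ¥23,706.84.

¥23,706.84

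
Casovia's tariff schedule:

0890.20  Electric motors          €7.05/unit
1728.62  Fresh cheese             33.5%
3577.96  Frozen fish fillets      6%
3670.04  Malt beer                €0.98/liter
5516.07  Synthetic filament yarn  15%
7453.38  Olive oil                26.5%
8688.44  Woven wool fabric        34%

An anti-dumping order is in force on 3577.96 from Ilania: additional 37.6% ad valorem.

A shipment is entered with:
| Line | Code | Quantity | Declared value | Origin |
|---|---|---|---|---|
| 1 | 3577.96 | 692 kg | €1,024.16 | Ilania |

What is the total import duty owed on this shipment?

Line 1 (3577.96, Ilania, 692 kg, €1,024.16):
Base rate for 3577.96 is 6%.
Additional duty on 3577.96 from Ilania: +37.6%. Applied ad valorem rate: 6% + 37.6% = 43.6%.
Duty = €1,024.16 × 43.6% = €446.53.

€446.53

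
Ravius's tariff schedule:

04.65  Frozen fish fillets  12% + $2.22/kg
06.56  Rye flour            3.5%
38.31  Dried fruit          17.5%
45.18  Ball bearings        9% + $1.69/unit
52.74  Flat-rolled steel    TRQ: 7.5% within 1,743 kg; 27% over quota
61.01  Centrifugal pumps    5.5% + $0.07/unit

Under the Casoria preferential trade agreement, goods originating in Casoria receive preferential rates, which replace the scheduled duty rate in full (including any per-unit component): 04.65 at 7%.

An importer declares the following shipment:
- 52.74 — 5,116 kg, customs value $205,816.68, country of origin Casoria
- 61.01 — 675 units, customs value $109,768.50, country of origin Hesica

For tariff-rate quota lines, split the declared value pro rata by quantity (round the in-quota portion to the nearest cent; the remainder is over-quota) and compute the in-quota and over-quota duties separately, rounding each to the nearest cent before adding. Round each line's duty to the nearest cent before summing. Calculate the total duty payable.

Line 1 (52.74, Casoria, 5,116 kg, $205,816.68):
Code 52.74 is under a tariff-rate quota (threshold 1,743 kg). In-quota: 1,743 kg at 7.5%; over-quota: 3,373 kg at 27%.
Pro-rata value split: in-quota = $205,816.68 × 1,743/5,116 = $70,120.89; over-quota = $205,816.68 − $70,120.89 = $135,695.79.
In-quota duty = $70,120.89 × 7.5% = $5,259.07. Over-quota duty = $135,695.79 × 27% = $36,637.86.
Line duty = $5,259.07 + $36,637.86 = $41,896.93.
Line 2 (61.01, Hesica, 675 units, $109,768.50):
Base rate for 61.01 is 5.5% + $0.07/unit.
Duty = $109,768.50 × 5.5% + 675 × $0.07 = $6,084.52.
Total = $41,896.93 + $6,084.52 = $47,981.45.

$47,981.45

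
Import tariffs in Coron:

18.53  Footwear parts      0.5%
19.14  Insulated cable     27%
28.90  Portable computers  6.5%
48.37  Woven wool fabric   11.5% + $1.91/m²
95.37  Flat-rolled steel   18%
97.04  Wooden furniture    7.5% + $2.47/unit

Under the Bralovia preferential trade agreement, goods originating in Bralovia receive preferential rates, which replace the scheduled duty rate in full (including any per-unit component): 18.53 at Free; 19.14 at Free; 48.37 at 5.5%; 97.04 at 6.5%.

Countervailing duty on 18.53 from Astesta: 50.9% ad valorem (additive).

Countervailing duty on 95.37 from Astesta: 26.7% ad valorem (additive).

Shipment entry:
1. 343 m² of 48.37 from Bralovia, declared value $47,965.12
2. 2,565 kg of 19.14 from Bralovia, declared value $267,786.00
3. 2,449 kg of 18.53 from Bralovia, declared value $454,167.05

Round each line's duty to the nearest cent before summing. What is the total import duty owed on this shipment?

$2,638.08

Line 1 (48.37, Bralovia, 343 m², $47,965.12):
Base rate for 48.37 is 11.5% + $1.91/m².
Origin Bralovia qualifies under the Coron–Bralovia agreement and 48.37 is covered: preferential rate 5.5% applies instead.
Duty = $47,965.12 × 5.5% = $2,638.08.
Line 2 (19.14, Bralovia, 2,565 kg, $267,786.00):
Base rate for 19.14 is 27%.
Origin Bralovia qualifies under the Coron–Bralovia agreement and 19.14 is covered: preferential rate Free applies instead.
Duty = $267,786.00 × 0% = $0.00.
Line 3 (18.53, Bralovia, 2,449 kg, $454,167.05):
Base rate for 18.53 is 0.5%.
Origin Bralovia qualifies under the Coron–Bralovia agreement and 18.53 is covered: preferential rate Free applies instead.
The additional-duty order on 18.53 targets Astesta, not Bralovia; it does not apply.
Duty = $454,167.05 × 0% = $0.00.
Total = $2,638.08 + $0.00 + $0.00 = $2,638.08.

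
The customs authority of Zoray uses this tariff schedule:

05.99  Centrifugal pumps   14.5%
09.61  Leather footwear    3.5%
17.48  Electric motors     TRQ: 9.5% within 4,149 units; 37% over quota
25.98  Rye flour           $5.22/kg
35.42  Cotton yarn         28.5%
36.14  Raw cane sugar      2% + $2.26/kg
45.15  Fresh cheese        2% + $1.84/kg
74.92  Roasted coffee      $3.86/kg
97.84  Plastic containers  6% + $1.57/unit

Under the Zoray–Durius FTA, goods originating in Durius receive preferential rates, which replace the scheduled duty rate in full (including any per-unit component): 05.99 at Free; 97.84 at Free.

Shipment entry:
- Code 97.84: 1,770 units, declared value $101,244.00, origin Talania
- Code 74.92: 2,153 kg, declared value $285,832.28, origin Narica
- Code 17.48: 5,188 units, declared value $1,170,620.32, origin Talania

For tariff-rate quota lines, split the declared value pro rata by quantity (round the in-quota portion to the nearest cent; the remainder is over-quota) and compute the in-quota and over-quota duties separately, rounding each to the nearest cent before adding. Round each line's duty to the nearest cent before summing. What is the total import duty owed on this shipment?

$192,844.04

Line 1 (97.84, Talania, 1,770 units, $101,244.00):
Base rate for 97.84 is 6% + $1.57/unit.
97.84 has an FTA preferential rate, but origin Talania is not Durius; base rate stands.
Duty = $101,244.00 × 6% + 1,770 × $1.57 = $8,853.54.
Line 2 (74.92, Narica, 2,153 kg, $285,832.28):
Base rate for 74.92 is $3.86/kg.
Duty = 2,153 × $3.86 = $8,310.58.
Line 3 (17.48, Talania, 5,188 units, $1,170,620.32):
Code 17.48 is under a tariff-rate quota (threshold 4,149 units). In-quota: 4,149 units at 9.5%; over-quota: 1,039 units at 37%.
Pro-rata value split: in-quota = $1,170,620.32 × 4,149/5,188 = $936,180.36; over-quota = $1,170,620.32 − $936,180.36 = $234,439.96.
In-quota duty = $936,180.36 × 9.5% = $88,937.13. Over-quota duty = $234,439.96 × 37% = $86,742.79.
Line duty = $88,937.13 + $86,742.79 = $175,679.92.
Total = $8,853.54 + $8,310.58 + $175,679.92 = $192,844.04.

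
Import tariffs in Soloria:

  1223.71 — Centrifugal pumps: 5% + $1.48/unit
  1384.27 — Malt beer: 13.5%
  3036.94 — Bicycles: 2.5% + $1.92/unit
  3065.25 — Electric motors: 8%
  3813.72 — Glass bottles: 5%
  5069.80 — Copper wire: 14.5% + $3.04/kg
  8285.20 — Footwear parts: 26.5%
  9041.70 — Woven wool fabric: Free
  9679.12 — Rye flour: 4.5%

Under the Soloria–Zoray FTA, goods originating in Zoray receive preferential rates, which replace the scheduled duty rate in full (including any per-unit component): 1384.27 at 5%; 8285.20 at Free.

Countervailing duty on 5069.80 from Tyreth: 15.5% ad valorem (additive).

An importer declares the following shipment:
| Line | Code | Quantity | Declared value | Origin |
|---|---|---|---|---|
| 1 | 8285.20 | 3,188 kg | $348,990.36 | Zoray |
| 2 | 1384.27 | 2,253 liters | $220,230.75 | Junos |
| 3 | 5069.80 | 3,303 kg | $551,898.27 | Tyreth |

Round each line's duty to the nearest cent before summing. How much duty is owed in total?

Line 1 (8285.20, Zoray, 3,188 kg, $348,990.36):
Base rate for 8285.20 is 26.5%.
Origin Zoray qualifies under the Soloria–Zoray agreement and 8285.20 is covered: preferential rate Free applies instead.
Duty = $348,990.36 × 0% = $0.00.
Line 2 (1384.27, Junos, 2,253 liters, $220,230.75):
Base rate for 1384.27 is 13.5%.
1384.27 has an FTA preferential rate, but origin Junos is not Zoray; base rate stands.
Duty = $220,230.75 × 13.5% = $29,731.15.
Line 3 (5069.80, Tyreth, 3,303 kg, $551,898.27):
Base rate for 5069.80 is 14.5% + $3.04/kg.
Additional duty on 5069.80 from Tyreth: +15.5%. Applied ad valorem rate: 14.5% + 15.5% = 30%.
Duty = $551,898.27 × 30% + 3,303 × $3.04 = $175,610.60.
Total = $0.00 + $29,731.15 + $175,610.60 = $205,341.75.

$205,341.75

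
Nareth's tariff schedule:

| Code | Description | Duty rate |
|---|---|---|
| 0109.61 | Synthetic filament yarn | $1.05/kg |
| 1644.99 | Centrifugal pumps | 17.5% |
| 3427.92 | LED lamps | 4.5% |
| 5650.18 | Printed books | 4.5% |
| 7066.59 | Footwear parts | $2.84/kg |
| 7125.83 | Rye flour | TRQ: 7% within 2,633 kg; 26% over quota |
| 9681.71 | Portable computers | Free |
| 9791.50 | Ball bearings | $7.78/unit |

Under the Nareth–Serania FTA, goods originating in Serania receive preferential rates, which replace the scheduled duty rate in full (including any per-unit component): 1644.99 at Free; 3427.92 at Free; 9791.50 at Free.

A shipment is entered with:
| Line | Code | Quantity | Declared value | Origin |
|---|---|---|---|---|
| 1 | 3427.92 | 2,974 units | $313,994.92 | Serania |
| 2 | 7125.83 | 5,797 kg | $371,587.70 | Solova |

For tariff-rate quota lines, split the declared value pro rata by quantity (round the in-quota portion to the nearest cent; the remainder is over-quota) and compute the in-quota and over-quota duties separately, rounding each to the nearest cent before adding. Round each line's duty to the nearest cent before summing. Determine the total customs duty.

Line 1 (3427.92, Serania, 2,974 units, $313,994.92):
Base rate for 3427.92 is 4.5%.
Origin Serania qualifies under the Nareth–Serania agreement and 3427.92 is covered: preferential rate Free applies instead.
Duty = $313,994.92 × 0% = $0.00.
Line 2 (7125.83, Solova, 5,797 kg, $371,587.70):
Code 7125.83 is under a tariff-rate quota (threshold 2,633 kg). In-quota: 2,633 kg at 7%; over-quota: 3,164 kg at 26%.
Pro-rata value split: in-quota = $371,587.70 × 2,633/5,797 = $168,775.30; over-quota = $371,587.70 − $168,775.30 = $202,812.40.
In-quota duty = $168,775.30 × 7% = $11,814.27. Over-quota duty = $202,812.40 × 26% = $52,731.22.
Line duty = $11,814.27 + $52,731.22 = $64,545.49.
Total = $0.00 + $64,545.49 = $64,545.49.

$64,545.49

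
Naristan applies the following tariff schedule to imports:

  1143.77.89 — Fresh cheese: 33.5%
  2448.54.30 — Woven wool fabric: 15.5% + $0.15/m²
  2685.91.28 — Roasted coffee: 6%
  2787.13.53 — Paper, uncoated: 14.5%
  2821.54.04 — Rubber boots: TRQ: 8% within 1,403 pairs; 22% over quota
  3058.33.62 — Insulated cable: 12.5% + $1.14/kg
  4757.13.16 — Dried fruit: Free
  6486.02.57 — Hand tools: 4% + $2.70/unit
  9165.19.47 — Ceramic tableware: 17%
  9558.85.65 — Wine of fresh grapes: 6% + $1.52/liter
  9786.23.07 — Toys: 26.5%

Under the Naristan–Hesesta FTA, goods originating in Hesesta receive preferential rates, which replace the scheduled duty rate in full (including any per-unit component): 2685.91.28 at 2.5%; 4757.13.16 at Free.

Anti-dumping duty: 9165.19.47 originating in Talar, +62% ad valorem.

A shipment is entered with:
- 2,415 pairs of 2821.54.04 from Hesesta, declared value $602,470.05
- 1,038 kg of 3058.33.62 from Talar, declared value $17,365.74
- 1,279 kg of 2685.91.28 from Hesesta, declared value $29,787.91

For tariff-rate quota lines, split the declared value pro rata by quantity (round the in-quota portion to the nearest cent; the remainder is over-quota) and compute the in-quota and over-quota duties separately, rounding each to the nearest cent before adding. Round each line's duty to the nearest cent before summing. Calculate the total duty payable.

Line 1 (2821.54.04, Hesesta, 2,415 pairs, $602,470.05):
Code 2821.54.04 is under a tariff-rate quota (threshold 1,403 pairs). In-quota: 1,403 pairs at 8%; over-quota: 1,012 pairs at 22%.
Pro-rata value split: in-quota = $602,470.05 × 1,403/2,415 = $350,006.41; over-quota = $602,470.05 − $350,006.41 = $252,463.64.
In-quota duty = $350,006.41 × 8% = $28,000.51. Over-quota duty = $252,463.64 × 22% = $55,542.00.
Line duty = $28,000.51 + $55,542.00 = $83,542.51.
Line 2 (3058.33.62, Talar, 1,038 kg, $17,365.74):
Base rate for 3058.33.62 is 12.5% + $1.14/kg.
Duty = $17,365.74 × 12.5% + 1,038 × $1.14 = $3,354.04.
Line 3 (2685.91.28, Hesesta, 1,279 kg, $29,787.91):
Base rate for 2685.91.28 is 6%.
Origin Hesesta qualifies under the Naristan–Hesesta agreement and 2685.91.28 is covered: preferential rate 2.5% applies instead.
Duty = $29,787.91 × 2.5% = $744.70.
Total = $83,542.51 + $3,354.04 + $744.70 = $87,641.25.

$87,641.25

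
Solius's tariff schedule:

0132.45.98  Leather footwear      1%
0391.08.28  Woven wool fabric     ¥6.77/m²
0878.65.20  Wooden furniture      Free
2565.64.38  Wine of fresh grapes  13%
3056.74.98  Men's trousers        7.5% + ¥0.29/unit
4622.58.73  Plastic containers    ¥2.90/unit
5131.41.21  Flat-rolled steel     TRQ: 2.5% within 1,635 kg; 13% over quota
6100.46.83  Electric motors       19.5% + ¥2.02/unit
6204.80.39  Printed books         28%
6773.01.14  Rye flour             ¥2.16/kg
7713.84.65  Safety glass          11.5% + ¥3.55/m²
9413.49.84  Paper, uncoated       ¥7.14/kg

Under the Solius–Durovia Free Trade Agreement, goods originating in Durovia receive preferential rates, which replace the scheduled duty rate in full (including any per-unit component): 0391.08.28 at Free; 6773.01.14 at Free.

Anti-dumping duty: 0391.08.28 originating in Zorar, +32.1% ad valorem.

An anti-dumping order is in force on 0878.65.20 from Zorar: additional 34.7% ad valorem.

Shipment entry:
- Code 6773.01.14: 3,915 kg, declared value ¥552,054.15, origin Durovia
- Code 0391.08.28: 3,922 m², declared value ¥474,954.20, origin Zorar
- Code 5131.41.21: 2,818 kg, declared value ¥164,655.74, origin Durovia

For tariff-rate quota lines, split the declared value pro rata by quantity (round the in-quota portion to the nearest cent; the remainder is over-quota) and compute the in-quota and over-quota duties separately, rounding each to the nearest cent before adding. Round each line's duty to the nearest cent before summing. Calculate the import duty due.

¥190,386.52

Line 1 (6773.01.14, Durovia, 3,915 kg, ¥552,054.15):
Base rate for 6773.01.14 is ¥2.16/kg.
Origin Durovia qualifies under the Solius–Durovia agreement and 6773.01.14 is covered: preferential rate Free applies instead.
Duty = ¥552,054.15 × 0% = ¥0.00.
Line 2 (0391.08.28, Zorar, 3,922 m², ¥474,954.20):
Base rate for 0391.08.28 is ¥6.77/m².
0391.08.28 has an FTA preferential rate, but origin Zorar is not Durovia; base rate stands.
Additional duty on 0391.08.28 from Zorar: +32.1% ad valorem. Applied ad valorem rate = 32.1%.
Duty = ¥474,954.20 × 32.1% + 3,922 × ¥6.77 = ¥179,012.24.
Line 3 (5131.41.21, Durovia, 2,818 kg, ¥164,655.74):
Code 5131.41.21 is under a tariff-rate quota (threshold 1,635 kg). In-quota: 1,635 kg at 2.5%; over-quota: 1,183 kg at 13%.
Pro-rata value split: in-quota = ¥164,655.74 × 1,635/2,818 = ¥95,533.05; over-quota = ¥164,655.74 − ¥95,533.05 = ¥69,122.69.
In-quota duty = ¥95,533.05 × 2.5% = ¥2,388.33. Over-quota duty = ¥69,122.69 × 13% = ¥8,985.95.
Line duty = ¥2,388.33 + ¥8,985.95 = ¥11,374.28.
Total = ¥0.00 + ¥179,012.24 + ¥11,374.28 = ¥190,386.52.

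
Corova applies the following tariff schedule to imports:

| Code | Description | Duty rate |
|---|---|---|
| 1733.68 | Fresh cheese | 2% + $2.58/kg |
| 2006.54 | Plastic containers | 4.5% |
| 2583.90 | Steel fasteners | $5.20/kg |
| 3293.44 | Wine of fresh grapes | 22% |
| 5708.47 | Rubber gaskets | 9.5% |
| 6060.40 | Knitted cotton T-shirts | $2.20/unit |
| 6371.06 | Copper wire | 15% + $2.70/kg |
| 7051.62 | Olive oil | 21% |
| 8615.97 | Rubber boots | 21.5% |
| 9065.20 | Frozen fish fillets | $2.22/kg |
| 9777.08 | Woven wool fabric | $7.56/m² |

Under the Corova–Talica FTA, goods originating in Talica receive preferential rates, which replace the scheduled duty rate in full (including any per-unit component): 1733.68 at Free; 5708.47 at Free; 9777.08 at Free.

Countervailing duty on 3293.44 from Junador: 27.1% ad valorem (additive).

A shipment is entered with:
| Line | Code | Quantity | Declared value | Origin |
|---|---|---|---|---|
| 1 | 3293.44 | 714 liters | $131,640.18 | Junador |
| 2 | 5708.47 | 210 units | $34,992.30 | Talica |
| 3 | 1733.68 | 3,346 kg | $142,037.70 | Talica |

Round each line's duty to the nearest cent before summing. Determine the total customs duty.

Line 1 (3293.44, Junador, 714 liters, $131,640.18):
Base rate for 3293.44 is 22%.
Additional duty on 3293.44 from Junador: +27.1%. Applied ad valorem rate: 22% + 27.1% = 49.1%.
Duty = $131,640.18 × 49.1% = $64,635.33.
Line 2 (5708.47, Talica, 210 units, $34,992.30):
Base rate for 5708.47 is 9.5%.
Origin Talica qualifies under the Corova–Talica agreement and 5708.47 is covered: preferential rate Free applies instead.
Duty = $34,992.30 × 0% = $0.00.
Line 3 (1733.68, Talica, 3,346 kg, $142,037.70):
Base rate for 1733.68 is 2% + $2.58/kg.
Origin Talica qualifies under the Corova–Talica agreement and 1733.68 is covered: preferential rate Free applies instead.
Duty = $142,037.70 × 0% = $0.00.
Total = $64,635.33 + $0.00 + $0.00 = $64,635.33.

$64,635.33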